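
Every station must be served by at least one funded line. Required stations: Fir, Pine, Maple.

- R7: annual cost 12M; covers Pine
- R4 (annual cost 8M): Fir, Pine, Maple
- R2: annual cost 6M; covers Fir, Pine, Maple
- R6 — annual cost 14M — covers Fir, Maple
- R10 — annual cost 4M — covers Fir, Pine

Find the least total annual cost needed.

6

This is a weighted set-cover instance.
R2 alone covers Fir, Pine, Maple — every station.
Total annual cost: 6.
No cover costs less than 6.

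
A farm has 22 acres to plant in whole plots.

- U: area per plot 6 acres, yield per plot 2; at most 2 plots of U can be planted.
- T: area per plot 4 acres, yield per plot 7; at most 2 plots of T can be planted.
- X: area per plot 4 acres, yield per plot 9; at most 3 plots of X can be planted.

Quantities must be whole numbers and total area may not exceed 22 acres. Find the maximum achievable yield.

41

Take 2×T and 3×X: area 20 ≤ 22, yield 2·7 + 3·9 = 41.
X has the best ratio (9/4) and is taken to its limit of 3; remaining capacity is filled optimally with the others.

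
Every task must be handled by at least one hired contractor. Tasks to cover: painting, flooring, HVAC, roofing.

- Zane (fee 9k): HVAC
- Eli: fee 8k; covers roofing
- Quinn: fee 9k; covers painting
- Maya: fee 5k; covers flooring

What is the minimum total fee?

31

Choose Zane, Eli, Quinn, and Maya: together they cover painting, flooring, HVAC, roofing — every task.
Total fee: 9 + 8 + 9 + 5 = 31.
No cover costs less than 31.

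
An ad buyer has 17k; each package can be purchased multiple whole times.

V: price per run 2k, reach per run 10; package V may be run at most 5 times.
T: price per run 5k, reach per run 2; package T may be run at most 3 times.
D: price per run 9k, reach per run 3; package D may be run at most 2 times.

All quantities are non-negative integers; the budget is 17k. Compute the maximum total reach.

52

This is a bounded integer knapsack.
V has the best ratio (10/2); taking only V gives at most 5×10 = 50 (stopped by the supply cap of 5).
Mixing does better — 5×V and 1×T: price 15 ≤ 17, reach 5·10 + 1·2 = 52.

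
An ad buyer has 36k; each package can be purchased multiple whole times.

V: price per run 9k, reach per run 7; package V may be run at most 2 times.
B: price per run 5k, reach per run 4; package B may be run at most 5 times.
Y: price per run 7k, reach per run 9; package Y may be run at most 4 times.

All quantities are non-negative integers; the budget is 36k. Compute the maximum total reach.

40

This is a bounded integer knapsack.
1×B and 4×Y: price 33 ≤ 36, reach 1·4 + 4·9 = 40.
3×B and 3×Y: price 36 ≤ 36, reach 3·4 + 3·9 = 39.
Best is 40.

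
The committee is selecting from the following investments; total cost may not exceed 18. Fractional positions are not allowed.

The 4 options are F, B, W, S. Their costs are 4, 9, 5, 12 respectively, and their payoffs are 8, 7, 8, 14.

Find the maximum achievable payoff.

23

Treat it as a binary knapsack problem.
F + B + W: cost 4 + 9 + 5 = 18 ≤ 18, payoff 8 + 7 + 8 = 23.
W + S: cost 5 + 12 = 17 ≤ 18, payoff 8 + 14 = 22.
F + S: cost 4 + 12 = 16 ≤ 18, payoff 8 + 14 = 22.
Best is F, B, and W with total payoff 23.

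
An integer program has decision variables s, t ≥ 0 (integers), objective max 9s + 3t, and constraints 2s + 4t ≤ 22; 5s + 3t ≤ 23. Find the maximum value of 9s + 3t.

39

The continuous relaxation peaks at (4.6, 0) with value 41.40; rounding to a feasible lattice point costs some objective.
(s,t)=(4,1) is feasible, giving 39.
(s,t)=(4,0) is feasible, giving 36.
(s,t)=(3,2) is feasible, giving 33.
Maximum is 39 at (s,t)=(4,1).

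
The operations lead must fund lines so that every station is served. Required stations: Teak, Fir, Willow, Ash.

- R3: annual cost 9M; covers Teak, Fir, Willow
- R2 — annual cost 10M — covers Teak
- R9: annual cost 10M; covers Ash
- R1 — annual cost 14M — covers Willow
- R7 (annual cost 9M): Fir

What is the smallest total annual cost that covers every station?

19

This is an integer covering problem.
Choose R3 and R9: together they cover Teak, Fir, Willow, Ash — every station.
Total annual cost: 9 + 10 = 19.
No cover costs less than 19.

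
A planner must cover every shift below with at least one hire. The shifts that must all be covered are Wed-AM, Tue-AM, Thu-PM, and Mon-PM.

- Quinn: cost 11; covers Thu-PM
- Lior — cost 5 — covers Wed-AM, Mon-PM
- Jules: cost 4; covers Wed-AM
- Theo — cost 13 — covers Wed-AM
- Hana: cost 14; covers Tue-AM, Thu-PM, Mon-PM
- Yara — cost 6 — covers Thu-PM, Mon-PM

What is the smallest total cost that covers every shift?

18

This is an integer covering problem.
The greedy cost-per-new-shift heuristic would pick Lior, Yara, and Hana for 25, but a cheaper cover exists.
Choose Jules and Hana: together they cover Wed-AM, Tue-AM, Thu-PM, Mon-PM — every shift.
Total cost: 4 + 14 = 18.
No cover costs less than 18.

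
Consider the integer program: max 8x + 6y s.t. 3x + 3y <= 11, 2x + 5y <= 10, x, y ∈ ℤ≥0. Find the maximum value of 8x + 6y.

24

Relaxing integrality, the LP optimum is 29.33 at (x,y) = (3.67, 0), which is not an integer point.
(x,y)=(3,0): 3·3+3·0=9≤11, 2·3+5·0=6≤10, objective 24.
(x,y)=(2,1): 3·2+3·1=9≤11, 2·2+5·1=9≤10, objective 22.
(x,y)=(2,0): 3·2+3·0=6≤11, 2·2+5·0=4≤10, objective 16.
No feasible integer point exceeds 24.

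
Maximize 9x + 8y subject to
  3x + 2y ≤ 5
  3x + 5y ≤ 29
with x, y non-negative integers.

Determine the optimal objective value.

The continuous relaxation peaks at (0, 2.5) with value 20.00; rounding to a feasible lattice point costs some objective.
(x,y)=(1,1): 3·1+2·1=5≤5, 3·1+5·1=8≤29, objective 17.
(x,y)=(0,2): 3·0+2·2=4≤5, 3·0+5·2=10≤29, objective 16.
Maximum is 17 at (x,y)=(1,1).

17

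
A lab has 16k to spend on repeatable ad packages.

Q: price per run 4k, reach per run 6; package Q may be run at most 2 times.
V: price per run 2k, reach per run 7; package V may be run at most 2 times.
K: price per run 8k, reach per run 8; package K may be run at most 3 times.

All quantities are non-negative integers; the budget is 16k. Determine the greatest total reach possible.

28

Take 1×Q, 2×V, and 1×K: price 16 ≤ 16, reach 1·6 + 2·7 + 1·8 = 28.
V has the best ratio (7/2) and is taken to its limit of 2; remaining capacity is filled optimally with the others.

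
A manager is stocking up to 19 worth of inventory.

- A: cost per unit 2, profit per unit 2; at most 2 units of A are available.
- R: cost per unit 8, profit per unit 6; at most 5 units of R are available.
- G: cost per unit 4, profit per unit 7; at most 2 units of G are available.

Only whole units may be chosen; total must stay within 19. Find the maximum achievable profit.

22

G has the best ratio (7/4); taking only G gives at most 2×7 = 14 (stopped by the supply cap of 2).
Mixing does better — 1×A, 1×R, and 2×G: cost 18 ≤ 19, profit 1·2 + 1·6 + 2·7 = 22.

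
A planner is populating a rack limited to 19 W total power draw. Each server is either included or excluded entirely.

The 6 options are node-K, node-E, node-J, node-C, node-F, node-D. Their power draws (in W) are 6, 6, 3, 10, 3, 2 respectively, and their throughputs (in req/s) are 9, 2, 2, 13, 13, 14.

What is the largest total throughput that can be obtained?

42

node-J + node-C + node-F + node-D: power draw 3 + 10 + 3 + 2 = 18 ≤ 19, throughput 2 + 13 + 13 + 14 = 42.
node-C + node-F + node-D: power draw 10 + 3 + 2 = 15 ≤ 19, throughput 13 + 13 + 14 = 40.
Best is node-J, node-C, node-F, and node-D with total throughput 42.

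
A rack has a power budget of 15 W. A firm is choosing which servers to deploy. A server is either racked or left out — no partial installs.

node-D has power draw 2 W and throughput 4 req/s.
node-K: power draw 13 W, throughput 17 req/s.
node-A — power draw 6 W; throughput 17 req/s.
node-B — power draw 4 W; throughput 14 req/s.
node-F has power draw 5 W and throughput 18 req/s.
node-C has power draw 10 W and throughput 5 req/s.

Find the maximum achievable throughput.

node-A + node-B + node-F: power draw 6 + 4 + 5 = 15 ≤ 15, throughput 17 + 14 + 18 = 49.
node-D + node-A + node-F: power draw 2 + 6 + 5 = 13 ≤ 15, throughput 4 + 17 + 18 = 39.
Best is node-A, node-B, and node-F with total throughput 49.

49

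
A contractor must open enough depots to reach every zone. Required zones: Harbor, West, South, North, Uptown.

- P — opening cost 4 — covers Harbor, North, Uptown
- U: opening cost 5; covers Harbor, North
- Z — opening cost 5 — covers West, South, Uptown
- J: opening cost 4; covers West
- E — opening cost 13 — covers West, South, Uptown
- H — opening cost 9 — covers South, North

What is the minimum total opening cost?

Choose P and Z: together they cover Harbor, West, South, North, Uptown — every zone.
Total opening cost: 4 + 5 = 9.

9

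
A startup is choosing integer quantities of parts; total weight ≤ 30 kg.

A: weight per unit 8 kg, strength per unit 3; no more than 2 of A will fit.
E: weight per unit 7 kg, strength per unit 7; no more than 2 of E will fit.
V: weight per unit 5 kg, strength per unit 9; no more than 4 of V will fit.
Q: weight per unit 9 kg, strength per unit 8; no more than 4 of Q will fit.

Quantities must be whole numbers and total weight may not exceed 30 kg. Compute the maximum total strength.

44

This is a bounded integer knapsack.
V has the best ratio (9/5); taking only V gives at most 4×9 = 36 (stopped by the supply cap of 4).
Mixing does better — 4×V and 1×Q: weight 29 ≤ 30, strength 4·9 + 1·8 = 44.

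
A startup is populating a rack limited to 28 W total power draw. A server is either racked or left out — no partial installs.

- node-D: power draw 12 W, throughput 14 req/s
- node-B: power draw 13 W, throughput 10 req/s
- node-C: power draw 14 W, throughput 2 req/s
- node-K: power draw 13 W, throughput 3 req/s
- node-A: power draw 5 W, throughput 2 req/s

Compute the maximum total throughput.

24

Take node-D and node-B: power draw 12 + 13 = 25 ≤ 28, throughput 14 + 10 = 24.
No other feasible combination does better.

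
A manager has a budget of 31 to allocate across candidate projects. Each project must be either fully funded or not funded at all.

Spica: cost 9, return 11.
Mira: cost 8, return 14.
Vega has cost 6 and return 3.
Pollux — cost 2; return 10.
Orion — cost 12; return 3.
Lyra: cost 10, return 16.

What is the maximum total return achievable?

Mira + Vega + Pollux + Lyra: cost 8 + 6 + 2 + 10 = 26 ≤ 31, return 14 + 3 + 10 + 16 = 43.
Spica + Mira + Pollux + Lyra: cost 9 + 8 + 2 + 10 = 29 ≤ 31, return 11 + 14 + 10 + 16 = 51.
Best is Spica, Mira, Pollux, and Lyra with total return 51.

51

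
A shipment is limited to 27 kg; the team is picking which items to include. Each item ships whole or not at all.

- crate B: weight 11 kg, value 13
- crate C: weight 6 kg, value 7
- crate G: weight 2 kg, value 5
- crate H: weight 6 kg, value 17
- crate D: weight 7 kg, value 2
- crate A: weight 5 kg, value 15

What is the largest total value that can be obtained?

50

Allowing fractional choices, the relaxed optimum would be about 53.5, but items are indivisible.
crate C + crate G + crate H + crate D + crate A: weight 6 + 2 + 6 + 7 + 5 = 26 ≤ 27, value 7 + 5 + 17 + 2 + 15 = 46.
crate B + crate G + crate H + crate A: weight 11 + 2 + 6 + 5 = 24 ≤ 27, value 13 + 5 + 17 + 15 = 50.
crate B + crate H + crate A: weight 11 + 6 + 5 = 22 ≤ 27, value 13 + 17 + 15 = 45.
Best is crate B, crate G, crate H, and crate A with total value 50.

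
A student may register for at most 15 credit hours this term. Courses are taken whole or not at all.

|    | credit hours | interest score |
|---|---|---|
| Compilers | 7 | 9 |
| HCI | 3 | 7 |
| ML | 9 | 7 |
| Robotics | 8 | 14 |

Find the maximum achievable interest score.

Take Compilers and Robotics: credit hours 7 + 8 = 15 ≤ 15, interest score 9 + 14 = 23.
No other feasible combination does better.

23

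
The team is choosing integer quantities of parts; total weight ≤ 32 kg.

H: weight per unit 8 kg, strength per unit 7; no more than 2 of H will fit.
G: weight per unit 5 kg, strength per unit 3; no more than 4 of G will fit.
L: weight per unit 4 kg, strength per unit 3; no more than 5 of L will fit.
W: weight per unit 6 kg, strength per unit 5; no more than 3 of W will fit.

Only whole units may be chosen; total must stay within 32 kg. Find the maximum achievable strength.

27

1×H, 3×L, and 2×W: weight 32 ≤ 32, strength 1·7 + 3·3 + 2·5 = 26.
2×H, 1×L, and 2×W: weight 32 ≤ 32, strength 2·7 + 1·3 + 2·5 = 27.
Best is 27.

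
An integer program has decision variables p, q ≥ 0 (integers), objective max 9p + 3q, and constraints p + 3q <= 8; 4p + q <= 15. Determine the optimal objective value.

30

The continuous relaxation peaks at (3.36, 1.55) with value 34.91; rounding to a feasible lattice point costs some objective.
(p,q)=(3,1) is feasible, giving 30.
(p,q)=(3,0) is feasible, giving 27.
(p,q)=(2,2) is feasible, giving 24.
No feasible integer point exceeds 30.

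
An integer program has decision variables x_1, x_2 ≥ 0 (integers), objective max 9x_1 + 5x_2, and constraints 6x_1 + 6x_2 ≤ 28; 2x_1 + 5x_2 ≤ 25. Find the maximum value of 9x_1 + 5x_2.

36

Relaxing integrality, the LP optimum is 42.00 at (x_1,x_2) = (4.67, 0), which is not an integer point.
(x_1,x_2)=(4,0): 6·4+6·0=24≤28, 2·4+5·0=8≤25, objective 36.
(x_1,x_2)=(3,1): 6·3+6·1=24≤28, 2·3+5·1=11≤25, objective 32.
(x_1,x_2)=(3,0): 6·3+6·0=18≤28, 2·3+5·0=6≤25, objective 27.
Maximum is 36 at (x_1,x_2)=(4,0).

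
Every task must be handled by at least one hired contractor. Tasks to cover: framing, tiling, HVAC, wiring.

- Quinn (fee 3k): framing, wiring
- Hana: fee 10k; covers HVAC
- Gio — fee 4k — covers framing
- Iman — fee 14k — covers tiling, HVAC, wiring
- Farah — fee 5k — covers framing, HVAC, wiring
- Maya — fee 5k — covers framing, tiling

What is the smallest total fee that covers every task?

10

The greedy cost-per-new-task heuristic would pick Quinn, Farah, and Maya for 13, but a cheaper cover exists.
Choose Farah and Maya: together they cover framing, tiling, HVAC, wiring — every task.
Total fee: 5 + 5 = 10.
No cover costs less than 10.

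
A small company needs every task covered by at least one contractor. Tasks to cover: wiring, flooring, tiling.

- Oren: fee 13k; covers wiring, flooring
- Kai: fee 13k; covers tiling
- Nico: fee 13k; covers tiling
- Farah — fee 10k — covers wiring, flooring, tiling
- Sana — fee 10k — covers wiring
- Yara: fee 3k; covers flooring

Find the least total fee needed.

10

This is a weighted set-cover instance.
The greedy cost-per-new-task heuristic would pick Yara and Farah for 13, but a cheaper cover exists.
Farah alone covers wiring, flooring, tiling — every task.
Total fee: 10.
No cover costs less than 10.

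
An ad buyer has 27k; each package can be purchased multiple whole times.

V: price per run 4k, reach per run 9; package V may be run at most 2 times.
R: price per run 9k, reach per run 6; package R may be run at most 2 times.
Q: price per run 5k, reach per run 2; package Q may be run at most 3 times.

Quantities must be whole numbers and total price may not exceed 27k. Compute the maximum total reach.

30

This is a bounded integer knapsack.
Take 2×V and 2×R: price 26 ≤ 27, reach 2·9 + 2·6 = 30.
V has the best ratio (9/4) and is taken to its limit of 2; remaining capacity is filled optimally with the others.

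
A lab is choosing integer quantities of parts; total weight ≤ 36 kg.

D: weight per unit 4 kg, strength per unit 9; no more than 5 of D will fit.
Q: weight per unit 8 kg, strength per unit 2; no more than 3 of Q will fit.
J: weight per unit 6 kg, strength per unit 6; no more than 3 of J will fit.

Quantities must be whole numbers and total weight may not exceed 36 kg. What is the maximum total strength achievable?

This is a bounded integer knapsack.
D has the best ratio (9/4); taking only D gives at most 5×9 = 45 (stopped by the supply cap of 5).
Mixing does better — 5×D and 2×J: weight 32 ≤ 36, strength 5·9 + 2·6 = 57.

57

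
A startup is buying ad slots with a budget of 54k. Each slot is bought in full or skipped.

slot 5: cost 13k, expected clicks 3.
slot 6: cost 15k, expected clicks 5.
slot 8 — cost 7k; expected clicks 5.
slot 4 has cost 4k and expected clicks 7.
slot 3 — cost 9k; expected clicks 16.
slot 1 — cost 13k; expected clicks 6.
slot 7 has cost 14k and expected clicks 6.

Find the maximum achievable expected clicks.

40

Allowing fractional choices, the relaxed optimum would be about 42.3, but ad slots are indivisible.
slot 6 + slot 8 + slot 4 + slot 3 + slot 1: cost 15 + 7 + 4 + 9 + 13 = 48 ≤ 54, expected clicks 5 + 5 + 7 + 16 + 6 = 39.
slot 6 + slot 8 + slot 4 + slot 3 + slot 7: cost 15 + 7 + 4 + 9 + 14 = 49 ≤ 54, expected clicks 5 + 5 + 7 + 16 + 6 = 39.
slot 8 + slot 4 + slot 3 + slot 1 + slot 7: cost 7 + 4 + 9 + 13 + 14 = 47 ≤ 54, expected clicks 5 + 7 + 16 + 6 + 6 = 40.
Best is slot 8, slot 4, slot 3, slot 1, and slot 7 with total expected clicks 40.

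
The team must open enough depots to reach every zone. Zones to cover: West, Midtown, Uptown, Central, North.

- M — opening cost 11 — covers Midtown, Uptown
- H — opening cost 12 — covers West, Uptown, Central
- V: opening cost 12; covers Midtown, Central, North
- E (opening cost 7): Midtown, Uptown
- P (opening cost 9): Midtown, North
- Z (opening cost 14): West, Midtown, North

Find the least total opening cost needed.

Choose H and P: together they cover West, Midtown, Uptown, Central, North — every zone.
Total opening cost: 12 + 9 = 21.

21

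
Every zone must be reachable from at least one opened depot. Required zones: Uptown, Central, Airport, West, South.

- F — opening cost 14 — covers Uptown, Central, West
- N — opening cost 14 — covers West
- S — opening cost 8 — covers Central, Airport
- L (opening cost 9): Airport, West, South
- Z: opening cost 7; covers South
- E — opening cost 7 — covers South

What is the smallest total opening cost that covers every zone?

23

Choose F and L: together they cover Uptown, Central, Airport, West, South — every zone.
Total opening cost: 14 + 9 = 23.
No cover costs less than 23.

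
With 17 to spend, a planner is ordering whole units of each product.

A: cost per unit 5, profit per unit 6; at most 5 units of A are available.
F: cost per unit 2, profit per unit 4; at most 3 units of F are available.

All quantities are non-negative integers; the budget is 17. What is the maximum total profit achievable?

24

Take 2×A and 3×F: cost 16 ≤ 17, profit 2·6 + 3·4 = 24.
F has the best ratio (4/2) and is taken to its limit of 3; remaining capacity is filled optimally with the others.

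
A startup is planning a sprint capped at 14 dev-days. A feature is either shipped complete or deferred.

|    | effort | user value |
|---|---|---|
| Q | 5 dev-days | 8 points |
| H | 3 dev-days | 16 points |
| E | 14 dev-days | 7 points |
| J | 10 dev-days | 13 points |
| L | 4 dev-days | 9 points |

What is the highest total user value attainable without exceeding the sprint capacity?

Allowing fractional choices, the relaxed optimum would be about 35.6, but features are indivisible.
H + L: effort 3 + 4 = 7 ≤ 14, user value 16 + 9 = 25.
Q + H + L: effort 5 + 3 + 4 = 12 ≤ 14, user value 8 + 16 + 9 = 33.
H + J: effort 3 + 10 = 13 ≤ 14, user value 16 + 13 = 29.
Best is Q, H, and L with total user value 33.

33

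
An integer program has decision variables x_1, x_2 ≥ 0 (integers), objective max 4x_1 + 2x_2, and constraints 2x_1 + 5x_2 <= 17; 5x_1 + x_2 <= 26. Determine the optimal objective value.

22

The continuous relaxation peaks at (4.91, 1.43) with value 22.52; rounding to a feasible lattice point costs some objective.
(x_1,x_2)=(5,1): 2·5+5·1=15≤17, 5·5+1·1=26≤26, objective 22.
(x_1,x_2)=(5,0): 2·5+5·0=10≤17, 5·5+1·0=25≤26, objective 20.
(x_1,x_2)=(4,1): 2·4+5·1=13≤17, 5·4+1·1=21≤26, objective 18.
No feasible integer point exceeds 22.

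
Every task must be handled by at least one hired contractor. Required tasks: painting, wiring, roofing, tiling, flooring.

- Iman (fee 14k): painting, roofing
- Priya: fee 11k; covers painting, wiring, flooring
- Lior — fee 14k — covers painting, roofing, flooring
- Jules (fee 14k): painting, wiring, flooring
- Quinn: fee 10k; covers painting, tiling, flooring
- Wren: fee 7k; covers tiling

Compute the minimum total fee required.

This is an integer covering problem.
The greedy cost-per-new-task heuristic would pick Quinn, Priya, and Iman for 35, but a cheaper cover exists.
Choose Iman, Priya, and Wren: together they cover painting, wiring, roofing, tiling, flooring — every task.
Total fee: 14 + 11 + 7 = 32.
No cover costs less than 32.

32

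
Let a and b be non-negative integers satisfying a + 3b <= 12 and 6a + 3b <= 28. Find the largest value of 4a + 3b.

21

Relaxing integrality, the LP optimum is 21.60 at (a,b) = (3.2, 2.93), which is not an integer point.
(a,b)=(3,3) is feasible, giving 21.
(a,b)=(4,1) is feasible, giving 19.
No feasible integer point exceeds 21.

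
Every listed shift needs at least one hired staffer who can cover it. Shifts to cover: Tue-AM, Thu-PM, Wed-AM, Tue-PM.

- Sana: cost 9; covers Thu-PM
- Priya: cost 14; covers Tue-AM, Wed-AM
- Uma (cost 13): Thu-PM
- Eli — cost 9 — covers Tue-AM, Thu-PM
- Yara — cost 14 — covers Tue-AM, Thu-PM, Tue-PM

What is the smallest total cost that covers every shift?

The greedy cost-per-new-shift heuristic would pick Eli, Priya, and Yara for 37, but a cheaper cover exists.
Choose Priya and Yara: together they cover Tue-AM, Thu-PM, Wed-AM, Tue-PM — every shift.
Total cost: 14 + 14 = 28.
No cover costs less than 28.

28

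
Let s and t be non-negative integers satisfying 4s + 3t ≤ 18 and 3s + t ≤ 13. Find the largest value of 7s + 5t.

(s,t)=(3,2) is feasible, giving 31.
(s,t)=(2,3) is feasible, giving 29.
(s,t)=(4,0) is feasible, giving 28.
(s,t)=(3,1) is feasible, giving 26.
The best lattice point is (3,2), giving 31.

31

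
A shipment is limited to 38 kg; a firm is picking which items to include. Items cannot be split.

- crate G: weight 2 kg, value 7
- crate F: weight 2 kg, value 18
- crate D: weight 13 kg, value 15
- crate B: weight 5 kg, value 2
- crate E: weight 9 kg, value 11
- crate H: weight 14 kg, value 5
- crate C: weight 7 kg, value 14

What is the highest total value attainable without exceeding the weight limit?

crate G + crate F + crate D + crate B + crate E + crate C: weight 2 + 2 + 13 + 5 + 9 + 7 = 38 ≤ 38, value 7 + 18 + 15 + 2 + 11 + 14 = 67.
crate G + crate F + crate D + crate E + crate C: weight 2 + 2 + 13 + 9 + 7 = 33 ≤ 38, value 7 + 18 + 15 + 11 + 14 = 65.
crate F + crate D + crate B + crate E + crate C: weight 2 + 13 + 5 + 9 + 7 = 36 ≤ 38, value 18 + 15 + 2 + 11 + 14 = 60.
Best is crate G, crate F, crate D, crate B, crate E, and crate C with total value 67.

67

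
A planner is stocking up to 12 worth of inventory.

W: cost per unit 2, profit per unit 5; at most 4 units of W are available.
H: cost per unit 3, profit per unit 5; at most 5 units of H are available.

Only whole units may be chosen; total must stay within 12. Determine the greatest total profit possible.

25

Take 3×W and 2×H: cost 12 ≤ 12, profit 3·5 + 2·5 = 25.
No other integer combination yields more.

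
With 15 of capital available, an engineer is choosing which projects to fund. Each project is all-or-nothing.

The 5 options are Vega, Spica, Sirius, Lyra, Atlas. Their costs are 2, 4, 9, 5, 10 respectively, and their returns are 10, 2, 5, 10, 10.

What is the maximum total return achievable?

22

Vega + Spica + Lyra: cost 2 + 4 + 5 = 11 ≤ 15, return 10 + 2 + 10 = 22.
Vega + Lyra: cost 2 + 5 = 7 ≤ 15, return 10 + 10 = 20.
Vega + Atlas: cost 2 + 10 = 12 ≤ 15, return 10 + 10 = 20.
Best is Vega, Spica, and Lyra with total return 22.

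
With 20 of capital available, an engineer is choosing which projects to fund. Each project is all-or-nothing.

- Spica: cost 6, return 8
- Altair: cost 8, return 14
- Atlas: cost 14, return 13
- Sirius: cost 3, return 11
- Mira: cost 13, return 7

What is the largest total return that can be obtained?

33

Treat it as a binary knapsack problem.
Allowing fractional choices, the relaxed optimum would be about 35.8, but projects are indivisible.
Spica + Altair + Sirius: cost 6 + 8 + 3 = 17 ≤ 20, return 8 + 14 + 11 = 33.
Altair + Sirius: cost 8 + 3 = 11 ≤ 20, return 14 + 11 = 25.
Best is Spica, Altair, and Sirius with total return 33.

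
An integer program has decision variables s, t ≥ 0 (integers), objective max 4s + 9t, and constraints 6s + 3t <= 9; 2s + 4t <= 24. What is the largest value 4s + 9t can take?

27

(s,t)=(0,3): 6·0+3·3=9≤9, 2·0+4·3=12≤24, objective 27.
(s,t)=(0,2): 6·0+3·2=6≤9, 2·0+4·2=8≤24, objective 18.
No feasible integer point exceeds 27.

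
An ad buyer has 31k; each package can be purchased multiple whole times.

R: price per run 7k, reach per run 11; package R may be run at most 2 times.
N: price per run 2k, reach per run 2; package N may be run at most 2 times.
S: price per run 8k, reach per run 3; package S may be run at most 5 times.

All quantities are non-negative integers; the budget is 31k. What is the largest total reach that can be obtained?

This is a bounded integer knapsack.
2×R, 2×N, and 1×S: price 26 ≤ 31, reach 2·11 + 2·2 + 1·3 = 29.
2×R and 2×S: price 30 ≤ 31, reach 2·11 + 2·3 = 28.
Best is 29.

29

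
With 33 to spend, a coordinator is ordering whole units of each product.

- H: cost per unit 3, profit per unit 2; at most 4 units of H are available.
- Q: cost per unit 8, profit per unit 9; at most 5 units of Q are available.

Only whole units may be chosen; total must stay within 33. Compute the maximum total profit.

36

3×H and 3×Q: cost 33 ≤ 33, profit 3·2 + 3·9 = 33.
4×Q: cost 32 ≤ 33, profit 4·9 = 36.
Best is 36.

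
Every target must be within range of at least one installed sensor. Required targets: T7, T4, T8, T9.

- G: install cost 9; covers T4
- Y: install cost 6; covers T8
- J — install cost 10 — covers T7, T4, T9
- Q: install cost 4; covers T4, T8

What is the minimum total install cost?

14

This is an integer covering problem.
Choose J and Q: together they cover T7, T4, T8, T9 — every target.
Total install cost: 10 + 4 = 14.
No cover costs less than 14.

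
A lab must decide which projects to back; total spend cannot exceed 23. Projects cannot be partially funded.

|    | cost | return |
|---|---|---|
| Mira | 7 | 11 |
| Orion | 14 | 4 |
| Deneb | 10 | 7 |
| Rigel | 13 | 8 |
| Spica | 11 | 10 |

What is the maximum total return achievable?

21

Take Mira and Spica: cost 7 + 11 = 18 ≤ 23, return 11 + 10 = 21.
No other feasible combination does better.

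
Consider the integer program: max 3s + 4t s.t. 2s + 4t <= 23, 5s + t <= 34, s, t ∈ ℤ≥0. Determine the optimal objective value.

27

(s,t)=(5,3) is feasible, giving 27.
(s,t)=(6,2) is feasible, giving 26.
No feasible integer point exceeds 27.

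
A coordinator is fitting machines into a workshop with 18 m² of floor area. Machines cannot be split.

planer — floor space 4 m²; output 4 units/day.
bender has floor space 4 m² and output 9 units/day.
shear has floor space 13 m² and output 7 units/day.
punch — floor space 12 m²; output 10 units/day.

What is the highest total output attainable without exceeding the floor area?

19

Take bender and punch: floor space 4 + 12 = 16 ≤ 18, output 9 + 10 = 19.
No other feasible combination does better.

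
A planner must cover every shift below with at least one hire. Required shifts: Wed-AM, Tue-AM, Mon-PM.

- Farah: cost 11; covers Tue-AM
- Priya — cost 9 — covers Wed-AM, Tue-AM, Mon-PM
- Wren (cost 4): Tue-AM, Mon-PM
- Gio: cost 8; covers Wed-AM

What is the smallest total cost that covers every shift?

9

This is an integer covering problem.
The greedy cost-per-new-shift heuristic would pick Wren and Gio for 12, but a cheaper cover exists.
Priya alone covers Wed-AM, Tue-AM, Mon-PM — every shift.
Total cost: 9.
No cover costs less than 9.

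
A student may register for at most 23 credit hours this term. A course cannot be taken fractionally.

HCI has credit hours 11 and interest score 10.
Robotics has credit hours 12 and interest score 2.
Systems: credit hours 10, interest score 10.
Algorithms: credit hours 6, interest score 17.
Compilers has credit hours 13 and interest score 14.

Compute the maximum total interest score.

31

Systems + Algorithms: credit hours 10 + 6 = 16 ≤ 23, interest score 10 + 17 = 27.
Algorithms + Compilers: credit hours 6 + 13 = 19 ≤ 23, interest score 17 + 14 = 31.
HCI + Algorithms: credit hours 11 + 6 = 17 ≤ 23, interest score 10 + 17 = 27.
Best is Algorithms and Compilers with total interest score 31.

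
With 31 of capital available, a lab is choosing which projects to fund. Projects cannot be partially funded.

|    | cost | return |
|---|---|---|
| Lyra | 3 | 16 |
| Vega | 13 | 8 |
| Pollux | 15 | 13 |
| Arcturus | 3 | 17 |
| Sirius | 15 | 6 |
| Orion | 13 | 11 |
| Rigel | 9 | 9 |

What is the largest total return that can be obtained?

55

Treat it as a binary knapsack problem.
Take Lyra, Pollux, Arcturus, and Rigel: cost 3 + 15 + 3 + 9 = 30 ≤ 31, return 16 + 13 + 17 + 9 = 55.
No other feasible combination does better.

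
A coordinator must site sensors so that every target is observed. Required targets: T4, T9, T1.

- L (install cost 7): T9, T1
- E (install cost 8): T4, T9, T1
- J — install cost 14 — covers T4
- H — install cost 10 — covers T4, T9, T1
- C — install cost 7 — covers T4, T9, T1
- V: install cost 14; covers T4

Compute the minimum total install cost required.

7

C alone covers T4, T9, T1 — every target.
Total install cost: 7.
No cover costs less than 7.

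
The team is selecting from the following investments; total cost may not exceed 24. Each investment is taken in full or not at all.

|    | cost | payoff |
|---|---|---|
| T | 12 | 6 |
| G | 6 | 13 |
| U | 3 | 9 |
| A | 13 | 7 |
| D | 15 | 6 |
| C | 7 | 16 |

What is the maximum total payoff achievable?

38

G + U + C: cost 6 + 3 + 7 = 16 ≤ 24, payoff 13 + 9 + 16 = 38.
U + A + C: cost 3 + 13 + 7 = 23 ≤ 24, payoff 9 + 7 + 16 = 32.
T + U + C: cost 12 + 3 + 7 = 22 ≤ 24, payoff 6 + 9 + 16 = 31.
Best is G, U, and C with total payoff 38.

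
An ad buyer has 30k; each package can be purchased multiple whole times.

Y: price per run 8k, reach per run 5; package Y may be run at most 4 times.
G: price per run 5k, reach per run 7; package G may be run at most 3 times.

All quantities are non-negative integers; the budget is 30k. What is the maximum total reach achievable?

Take 1×Y and 3×G: price 23 ≤ 30, reach 1·5 + 3·7 = 26.
G has the best ratio (7/5) and is taken to its limit of 3; remaining capacity is filled optimally with the others.

26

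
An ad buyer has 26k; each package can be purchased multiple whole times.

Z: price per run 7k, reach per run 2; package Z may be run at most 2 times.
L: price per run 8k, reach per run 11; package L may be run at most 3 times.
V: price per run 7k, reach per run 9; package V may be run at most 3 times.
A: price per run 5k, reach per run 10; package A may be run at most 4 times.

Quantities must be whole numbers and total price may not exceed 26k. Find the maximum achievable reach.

A has the best ratio (10/5); taking only A gives at most 4×10 = 40 (stopped by the supply cap of 4).
Mixing does better — 2×L and 2×A: price 26 ≤ 26, reach 2·11 + 2·10 = 42.

42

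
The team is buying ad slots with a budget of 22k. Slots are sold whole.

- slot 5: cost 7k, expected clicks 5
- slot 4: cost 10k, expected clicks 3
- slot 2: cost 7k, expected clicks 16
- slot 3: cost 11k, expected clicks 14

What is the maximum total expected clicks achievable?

Allowing fractional choices, the relaxed optimum would be about 32.9, but ad slots are indivisible.
slot 4 + slot 2: cost 10 + 7 = 17 ≤ 22, expected clicks 3 + 16 = 19.
slot 2 + slot 3: cost 7 + 11 = 18 ≤ 22, expected clicks 16 + 14 = 30.
slot 5 + slot 2: cost 7 + 7 = 14 ≤ 22, expected clicks 5 + 16 = 21.
Best is slot 2 and slot 3 with total expected clicks 30.

30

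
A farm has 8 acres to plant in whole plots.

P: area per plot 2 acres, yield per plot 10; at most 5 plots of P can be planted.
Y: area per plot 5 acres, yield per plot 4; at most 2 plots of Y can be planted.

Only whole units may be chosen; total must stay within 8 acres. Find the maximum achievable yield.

Take 4×P: area 8 ≤ 8, yield 4·10 = 40.
No other integer combination yields more.

40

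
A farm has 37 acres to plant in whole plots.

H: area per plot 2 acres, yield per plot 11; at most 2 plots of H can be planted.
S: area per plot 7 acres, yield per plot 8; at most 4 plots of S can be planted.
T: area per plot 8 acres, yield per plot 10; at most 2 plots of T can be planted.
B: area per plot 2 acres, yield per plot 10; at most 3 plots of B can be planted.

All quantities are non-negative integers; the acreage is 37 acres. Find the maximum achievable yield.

2×H, 2×S, 1×T, and 3×B: area 32 ≤ 37, yield 2·11 + 2·8 + 1·10 + 3·10 = 78.
2×H, 1×S, 2×T, and 3×B: area 33 ≤ 37, yield 2·11 + 1·8 + 2·10 + 3·10 = 80.
Best is 80.

80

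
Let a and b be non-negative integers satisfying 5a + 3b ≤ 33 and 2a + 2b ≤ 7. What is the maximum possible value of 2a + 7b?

21

(a,b)=(0,3) is feasible, giving 21.
(a,b)=(1,2) is feasible, giving 16.
The best lattice point is (0,3), giving 21.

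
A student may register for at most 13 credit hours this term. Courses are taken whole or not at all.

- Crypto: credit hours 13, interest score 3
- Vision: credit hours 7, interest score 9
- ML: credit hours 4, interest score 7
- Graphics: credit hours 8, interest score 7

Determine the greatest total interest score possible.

16

ML + Graphics: credit hours 4 + 8 = 12 ≤ 13, interest score 7 + 7 = 14.
Vision + ML: credit hours 7 + 4 = 11 ≤ 13, interest score 9 + 7 = 16.
Vision: credit hours 7 ≤ 13, interest score 9.
Best is Vision and ML with total interest score 16.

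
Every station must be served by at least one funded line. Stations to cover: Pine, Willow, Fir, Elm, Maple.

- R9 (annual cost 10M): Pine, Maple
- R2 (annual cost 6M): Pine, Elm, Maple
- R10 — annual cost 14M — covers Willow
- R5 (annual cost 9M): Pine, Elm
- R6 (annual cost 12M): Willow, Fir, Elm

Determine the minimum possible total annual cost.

18

Choose R2 and R6: together they cover Pine, Willow, Fir, Elm, Maple — every station.
Total annual cost: 6 + 12 = 18.
No cover costs less than 18.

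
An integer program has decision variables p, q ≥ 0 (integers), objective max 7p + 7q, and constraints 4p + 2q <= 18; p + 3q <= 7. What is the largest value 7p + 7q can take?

(p,q)=(4,1): 4·4+2·1=18≤18, 1·4+3·1=7≤7, objective 35.
(p,q)=(3,1): 4·3+2·1=14≤18, 1·3+3·1=6≤7, objective 28.
Maximum is 35 at (p,q)=(4,1).

35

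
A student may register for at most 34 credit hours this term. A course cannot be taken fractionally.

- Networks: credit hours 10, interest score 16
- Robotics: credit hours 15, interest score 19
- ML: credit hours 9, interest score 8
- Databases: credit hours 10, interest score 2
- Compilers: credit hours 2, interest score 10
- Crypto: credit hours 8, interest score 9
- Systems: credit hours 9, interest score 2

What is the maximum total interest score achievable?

46

Treat it as a binary knapsack problem.
Allowing fractional choices, the relaxed optimum would be about 52.9, but courses are indivisible.
Robotics + ML + Compilers + Crypto: credit hours 15 + 9 + 2 + 8 = 34 ≤ 34, interest score 19 + 8 + 10 + 9 = 46.
Networks + Robotics + Compilers: credit hours 10 + 15 + 2 = 27 ≤ 34, interest score 16 + 19 + 10 = 45.
Networks + Robotics + Crypto: credit hours 10 + 15 + 8 = 33 ≤ 34, interest score 16 + 19 + 9 = 44.
Best is Robotics, ML, Compilers, and Crypto with total interest score 46.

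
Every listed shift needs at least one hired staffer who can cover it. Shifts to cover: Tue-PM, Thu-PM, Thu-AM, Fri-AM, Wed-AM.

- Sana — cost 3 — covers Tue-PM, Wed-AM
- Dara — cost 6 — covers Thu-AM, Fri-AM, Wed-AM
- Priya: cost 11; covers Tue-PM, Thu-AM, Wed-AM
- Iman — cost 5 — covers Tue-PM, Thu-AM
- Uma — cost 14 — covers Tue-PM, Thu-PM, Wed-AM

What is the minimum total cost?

20

Choose Dara and Uma: together they cover Tue-PM, Thu-PM, Thu-AM, Fri-AM, Wed-AM — every shift.
Total cost: 6 + 14 = 20.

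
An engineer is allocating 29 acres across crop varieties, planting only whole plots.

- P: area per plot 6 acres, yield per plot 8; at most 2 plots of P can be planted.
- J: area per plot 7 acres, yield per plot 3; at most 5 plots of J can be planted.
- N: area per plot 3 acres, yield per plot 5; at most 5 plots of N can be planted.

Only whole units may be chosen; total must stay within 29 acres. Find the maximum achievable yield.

41

This is a bounded integer knapsack.
N has the best ratio (5/3); taking only N gives at most 5×5 = 25 (stopped by the supply cap of 5).
Mixing does better — 2×P and 5×N: area 27 ≤ 29, yield 2·8 + 5·5 = 41.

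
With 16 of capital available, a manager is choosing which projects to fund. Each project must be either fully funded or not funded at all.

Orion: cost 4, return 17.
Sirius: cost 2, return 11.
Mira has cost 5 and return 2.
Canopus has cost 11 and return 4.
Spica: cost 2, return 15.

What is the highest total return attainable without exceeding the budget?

45

This is an integer program with binary decision variables.
Allowing fractional choices, the relaxed optimum would be about 46.1, but projects are indivisible.
Orion + Sirius + Spica: cost 4 + 2 + 2 = 8 ≤ 16, return 17 + 11 + 15 = 43.
Orion + Sirius + Mira + Spica: cost 4 + 2 + 5 + 2 = 13 ≤ 16, return 17 + 11 + 2 + 15 = 45.
Best is Orion, Sirius, Mira, and Spica with total return 45.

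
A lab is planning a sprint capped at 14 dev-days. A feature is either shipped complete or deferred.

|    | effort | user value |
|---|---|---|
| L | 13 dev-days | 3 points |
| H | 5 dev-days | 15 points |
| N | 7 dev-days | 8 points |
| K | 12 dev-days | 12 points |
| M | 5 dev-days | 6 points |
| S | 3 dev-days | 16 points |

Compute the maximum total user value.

This is an integer program with binary decision variables.
H + S: effort 5 + 3 = 8 ≤ 14, user value 15 + 16 = 31.
H + M + S: effort 5 + 5 + 3 = 13 ≤ 14, user value 15 + 6 + 16 = 37.
N + S: effort 7 + 3 = 10 ≤ 14, user value 8 + 16 = 24.
Best is H, M, and S with total user value 37.

37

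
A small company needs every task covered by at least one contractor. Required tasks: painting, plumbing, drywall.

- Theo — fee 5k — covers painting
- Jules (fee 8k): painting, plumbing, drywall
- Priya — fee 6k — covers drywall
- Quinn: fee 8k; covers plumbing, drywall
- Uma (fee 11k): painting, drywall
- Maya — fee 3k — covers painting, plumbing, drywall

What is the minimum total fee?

3

This is an integer covering problem.
Maya alone covers painting, plumbing, drywall — every task.
Total fee: 3.
No cover costs less than 3.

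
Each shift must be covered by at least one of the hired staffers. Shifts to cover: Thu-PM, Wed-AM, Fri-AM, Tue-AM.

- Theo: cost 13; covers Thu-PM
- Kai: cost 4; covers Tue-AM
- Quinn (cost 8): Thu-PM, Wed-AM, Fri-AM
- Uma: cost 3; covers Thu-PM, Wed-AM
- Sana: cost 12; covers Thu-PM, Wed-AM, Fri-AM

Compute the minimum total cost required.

The greedy cost-per-new-shift heuristic would pick Uma, Kai, and Quinn for 15, but a cheaper cover exists.
Choose Kai and Quinn: together they cover Thu-PM, Wed-AM, Fri-AM, Tue-AM — every shift.
Total cost: 4 + 8 = 12.
No cover costs less than 12.

12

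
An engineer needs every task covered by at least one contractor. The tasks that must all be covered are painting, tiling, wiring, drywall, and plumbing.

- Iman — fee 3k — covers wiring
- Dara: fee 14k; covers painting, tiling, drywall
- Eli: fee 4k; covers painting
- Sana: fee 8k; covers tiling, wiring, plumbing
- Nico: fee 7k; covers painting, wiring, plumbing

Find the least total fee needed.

Choose Dara and Nico: together they cover painting, tiling, wiring, drywall, plumbing — every task.
Total fee: 14 + 7 = 21.
No cover costs less than 21.

21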